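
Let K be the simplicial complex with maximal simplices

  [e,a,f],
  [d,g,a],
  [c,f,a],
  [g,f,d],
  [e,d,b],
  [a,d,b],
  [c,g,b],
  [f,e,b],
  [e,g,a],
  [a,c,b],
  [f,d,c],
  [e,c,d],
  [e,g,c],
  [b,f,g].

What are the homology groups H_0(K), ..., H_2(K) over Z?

H_0 = Z,  H_1 = Z^2,  H_2 = Z.

We work with the vertex ordering a < b < c < d < e < f < g. The simplices of K, each written with vertices in increasing order, are:

  0-simplices (7): a, b, c, d, e, f, g
  1-simplices (21): ab, ac, ad, ae, af, ag, bc, bd, be, bf, bg, cd, ce, cf, cg, de, df, dg, ef, eg, fg
  2-simplices (14): abc, abd, acf, adg, aef, aeg, bcg, bde, bef, bfg, cde, cdf, ceg, dfg

Hence C_0 ≅ Z^7, C_1 ≅ Z^21, C_2 ≅ Z^14.

Boundary ∂_1: C_1 → C_0 is given by ∂[p,q] = [q] − [p]. For instance
  ∂ad = d − a.
This gives a 7×21 integer matrix of rank 6; reducing to Smith normal form yields diagonal entries (1,1,1,1,1,1).

Boundary ∂_2: C_2 → C_1 maps a triangle to the signed sum of its edges. For instance
  ∂abc = bc − ac + ab,
  ∂acf = cf − af + ac.
The resulting 21×14 matrix has rank 13, and its Smith normal form has invariant factors (1,1,1,1,1,1,1,1,1,1,1,1,1).

Computing H_k = (kernel of ∂_k) / (image of ∂_{k+1}):

  H_0: rank C_0 − rank ∂_1 = 7 − 6 = 1, and the invariant factors of ∂_1 are all 1, so H_0 = Z.
  H_1: rank ker ∂_1 − rank ∂_2 = (21 − 6) − 13 = 2, and the invariant factors of ∂_2 are all 1, so H_1 = Z^2.
  H_2: rank ker ∂_2 − rank ∂_3 = (14 − 13) − 0 = 1, and there is no ∂_3, so H_2 = Z.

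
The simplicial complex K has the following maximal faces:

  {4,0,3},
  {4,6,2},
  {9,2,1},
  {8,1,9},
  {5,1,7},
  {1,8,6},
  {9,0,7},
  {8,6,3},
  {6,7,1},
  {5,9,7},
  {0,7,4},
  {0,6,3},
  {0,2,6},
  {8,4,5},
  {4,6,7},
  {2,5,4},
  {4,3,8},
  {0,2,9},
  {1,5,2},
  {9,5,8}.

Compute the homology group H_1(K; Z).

K has 10 vertices, 30 edges, 20 triangles.
rank ∂_1 = 9, rank ∂_2 = 20 ⇒ b_1 = 30 − 9 − 20 = 1; ∂_2 has invariant factor(s) [2] giving torsion. So H_1 = Z ⊕ Z/2.

H_1 = Z ⊕ Z/2.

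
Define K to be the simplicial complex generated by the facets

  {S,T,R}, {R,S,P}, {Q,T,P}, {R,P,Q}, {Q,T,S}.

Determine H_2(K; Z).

H_2 ≅ 0.

Fix the vertex order P < Q < R < S < T and write every simplex with vertices in increasing order. Then dim K = 2 and the simplices of K are:

  0-simplices (5): P, Q, R, S, T
  1-simplices (10): PQ, PR, PS, PT, QR, QS, QT, RS, RT, ST
  2-simplices (5): PQR, PQT, PRS, QST, RST

Hence C_0 ≅ Z^5, C_1 ≅ Z^10, C_2 ≅ Z^5.

∂_1: C_1 → C_0 is given by ∂[p,q] = [q] − [p]. For instance
  ∂QS = S − Q.
The resulting 5×10 matrix has rank 4, and its Smith normal form has invariant factors (1,1,1,1).

Boundary ∂_2: C_2 → C_1 maps a triangle to the signed sum of its edges. For instance
  ∂QST = ST − QT + QS,
  ∂PQT = QT − PT + PQ.
This gives a 10×5 integer matrix of rank 5; reducing to Smith normal form yields diagonal entries (1,1,1,1,1).

From H_k ≅ ker(∂_k) / im(∂_{k+1}) we obtain:

  H_2: rank ker ∂_2 − rank ∂_3 = (5 − 5) − 0 = 0, and there is no ∂_3, so H_2 ≅ 0.

(K is a triangulation of the Möbius band.)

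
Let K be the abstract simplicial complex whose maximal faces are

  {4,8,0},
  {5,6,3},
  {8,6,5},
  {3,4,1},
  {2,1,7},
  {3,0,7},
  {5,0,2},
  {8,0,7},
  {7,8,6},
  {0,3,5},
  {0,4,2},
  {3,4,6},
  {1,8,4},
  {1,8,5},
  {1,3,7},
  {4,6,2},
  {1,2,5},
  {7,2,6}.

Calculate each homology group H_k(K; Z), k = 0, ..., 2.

We work with the vertex ordering 0 < 1 < 2 < 3 < 4 < 5 < 6 < 7 < 8. The simplices of K, each written with vertices in increasing order, are:

  0-simplices (9): [0], [1], [2], [3], [4], [5], [6], [7], [8]
  1-simplices (27): (27 of them)
  2-simplices (18): [0,2,4], [0,2,5], [0,3,5], [0,3,7], [0,4,8], [0,7,8], [1,2,5], [1,2,7], [1,3,4], [1,3,7], [1,4,8], [1,5,8], [2,4,6], [2,6,7], [3,4,6], [3,5,6], [5,6,8], [6,7,8]

Hence C_0 ≅ Z^9, C_1 ≅ Z^27, C_2 ≅ Z^18.

Boundary ∂_1: C_1 → C_0 maps an edge to its endpoints' difference, ∂[p,q] = q − p.
The 9×27 boundary matrix has rank 8 and Smith normal form diag(1,1,1,1,1,1,1,1).

∂_2: C_2 → C_1 maps a triangle to the signed sum of its edges. For instance
  ∂[6,7,8] = [7,8] − [6,8] + [6,7],
  ∂[2,6,7] = [6,7] − [2,7] + [2,6].
As a 27×18 matrix over Z this has rank 17, with invariant factors (1,1,1,1,1,1,1,1,1,1,1,1,1,1,1,1,1).

Computing H_k = (kernel of ∂_k) / (image of ∂_{k+1}):

  H_0: rank C_0 − rank ∂_1 = 9 − 8 = 1, and the invariant factors of ∂_1 are all 1, so H_0 = Z.
  H_1: rank ker ∂_1 − rank ∂_2 = (27 − 8) − 17 = 2, and the invariant factors of ∂_2 are all 1, so H_1 = Z^2.
  H_2: rank ker ∂_2 − rank ∂_3 = (18 − 17) − 0 = 1, and there is no ∂_3, so H_2 = Z.

H_0 ≅ Z,  H_1 ≅ Z^2,  H_2 ≅ Z.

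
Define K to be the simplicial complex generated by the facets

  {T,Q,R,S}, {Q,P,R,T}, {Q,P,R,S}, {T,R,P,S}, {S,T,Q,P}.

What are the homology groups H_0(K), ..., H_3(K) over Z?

Order the vertices as P < Q < R < S < T. Listing each simplex with vertices in this order, K has dimension 3 with simplices:

  0-simplices (5): P, Q, R, S, T
  1-simplices (10): PQ, PR, PS, PT, QR, QS, QT, RS, RT, ST
  2-simplices (10): PQR, PQS, PQT, PRS, PRT, PST, QRS, QRT, QST, RST
  3-simplices (5): PQRS, PQRT, PQST, PRST, QRST

Hence C_0 ≅ Z^5, C_1 ≅ Z^10, C_2 ≅ Z^10, C_3 ≅ Z^5.

Boundary ∂_1: C_1 → C_0 is given by ∂[p,q] = [q] − [p]. For instance
  ∂PQ = Q − P.
The resulting 5×10 matrix has rank 4, and its Smith normal form has invariant factors (1,1,1,1).

Boundary ∂_2: C_2 → C_1 maps a triangle to the signed sum of its edges. For instance
  ∂PRS = RS − PS + PR,
  ∂PQR = QR − PR + PQ.
This gives a 10×10 integer matrix of rank 6; reducing to Smith normal form yields diagonal entries (1,1,1,1,1,1).

The boundary map ∂_3: C_3 → C_2 sends each 3-simplex σ to the alternating sum Σ_i (−1)^i (σ with its i-th vertex removed). For instance
  ∂PRST = RST − PST + PRT − PRS,
  ∂QRST = RST − QST + QRT − QRS.
As a 10×5 matrix over Z this has rank 4, with invariant factors (1,1,1,1).

Reading off H_k = ker ∂_k / im ∂_{k+1}:

  H_0: rank C_0 − rank ∂_1 = 5 − 4 = 1, and the invariant factors of ∂_1 are all 1, so H_0 = Z.
  H_1: rank ker ∂_1 − rank ∂_2 = (10 − 4) − 6 = 0, and the invariant factors of ∂_2 are all 1, so H_1 = 0.
  H_2: rank ker ∂_2 − rank ∂_3 = (10 − 6) − 4 = 0, and the invariant factors of ∂_3 are all 1, so H_2 = 0.
  H_3: rank ker ∂_3 − rank ∂_4 = (5 − 4) − 0 = 1, and there is no ∂_4, so H_3 = Z.

(K is a triangulation of the 3-sphere S^3.)

H_0 = Z,  H_1 = 0,  H_2 = 0,  H_3 = Z.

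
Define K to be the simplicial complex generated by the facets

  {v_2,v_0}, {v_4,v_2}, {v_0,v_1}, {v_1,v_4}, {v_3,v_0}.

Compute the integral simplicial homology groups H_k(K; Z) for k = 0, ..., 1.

Order the vertices as v_0 < v_1 < v_2 < v_3 < v_4. Listing each simplex with vertices in this order, K has dimension 1 with simplices:

  0-simplices (5): [v_0], [v_1], [v_2], [v_3], [v_4]
  1-simplices (5): [v_0,v_1], [v_0,v_2], [v_0,v_3], [v_1,v_4], [v_2,v_4]

so the chain groups are C_0 ≅ Z^5, C_1 ≅ Z^5.

Boundary ∂_1: C_1 → C_0 is given by ∂[p,q] = [q] − [p].
The resulting 5×5 matrix has rank 4, and its Smith normal form has invariant factors (1,1,1,1).

Now H_k = ker ∂_k / im ∂_{k+1}, so:

  H_0: rank C_0 − rank ∂_1 = 5 − 4 = 1, and the invariant factors of ∂_1 are all 1, so H_0 = Z.
  H_1: rank ker ∂_1 − rank ∂_2 = (5 − 4) − 0 = 1, and there is no ∂_2, so H_1 = Z.

H_0 ≅ Z,  H_1 ≅ Z.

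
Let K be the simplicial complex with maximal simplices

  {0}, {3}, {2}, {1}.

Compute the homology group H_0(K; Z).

H_0 = Z^4.

Fix the vertex order 0 < 1 < 2 < 3 and write every simplex with vertices in increasing order. Then dim K = 0 and the simplices of K are:

  0-simplices (4): [0], [1], [2], [3]

Hence C_0 ≅ Z^4.

Now H_k = ker ∂_k / im ∂_{k+1}, so:

  H_0: rank C_0 − rank ∂_1 = 4 − 0 = 4, and there is no ∂_1, so H_0 ≅ Z^4.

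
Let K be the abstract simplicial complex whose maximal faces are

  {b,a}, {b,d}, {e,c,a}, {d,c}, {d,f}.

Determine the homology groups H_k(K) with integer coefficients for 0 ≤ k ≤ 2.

H_0 = Z,  H_1 = Z,  H_2 = 0.

We work with the vertex ordering a < b < c < d < e < f. The simplices of K, each written with vertices in increasing order, are:

  0-simplices (6): a, b, c, d, e, f
  1-simplices (7): ab, ac, ae, bd, cd, ce, df
  2-simplices (1): ace

Hence C_0 ≅ Z^6, C_1 ≅ Z^7, C_2 ≅ Z^1.

The boundary map ∂_1: C_1 → C_0 sends each edge [p,q] (with p < q) to q − p. For instance
  ∂ac = c − a.
This gives a 6×7 integer matrix of rank 5; reducing to Smith normal form yields diagonal entries (1,1,1,1,1).

Boundary ∂_2: C_2 → C_1 maps a triangle to the signed sum of its edges. For instance
  ∂ace = ce − ae + ac.
This gives a 7×1 integer matrix of rank 1; reducing to Smith normal form yields diagonal entries (1).

Computing H_k = (kernel of ∂_k) / (image of ∂_{k+1}):

  H_0: rank C_0 − rank ∂_1 = 6 − 5 = 1, and the invariant factors of ∂_1 are all 1, so H_0 = Z.
  H_1: rank ker ∂_1 − rank ∂_2 = (7 − 5) − 1 = 1, and the invariant factors of ∂_2 are all 1, so H_1 = Z.
  H_2: rank ker ∂_2 − rank ∂_3 = (1 − 1) − 0 = 0, and there is no ∂_3, so H_2 = 0.

As a check, the Euler characteristic is 6 − 7 + 1 = 0, which agrees with 1 − 1 + 0 = 0.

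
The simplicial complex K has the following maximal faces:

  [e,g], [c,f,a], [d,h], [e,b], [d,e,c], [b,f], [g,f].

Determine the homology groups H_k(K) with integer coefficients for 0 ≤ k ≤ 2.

H_0 ≅ Z,  H_1 ≅ Z^2,  H_2 = 0.

We work with the vertex ordering a < b < c < d < e < f < g < h. The simplices of K, each written with vertices in increasing order, are:

  0-simplices (8): a, b, c, d, e, f, g, h
  1-simplices (11): ac, af, be, bf, cd, ce, cf, de, dh, eg, fg
  2-simplices (2): acf, cde

Hence C_0 ≅ Z^8, C_1 ≅ Z^11, C_2 ≅ Z^2.

The boundary map ∂_1: C_1 → C_0 is given by ∂[p,q] = [q] − [p]. For instance
  ∂dh = h − d.
As a 8×11 matrix over Z this has rank 7, with invariant factors (1,1,1,1,1,1,1).

The boundary map ∂_2: C_2 → C_1 maps a triangle to the signed sum of its edges. For instance
  ∂acf = cf − af + ac,
  ∂cde = de − ce + cd.
This gives a 11×2 integer matrix of rank 2; reducing to Smith normal form yields diagonal entries (1,1).

Computing H_k = (kernel of ∂_k) / (image of ∂_{k+1}):

  H_0: rank C_0 − rank ∂_1 = 8 − 7 = 1, and the invariant factors of ∂_1 are all 1, so H_0 = Z.
  H_1: rank ker ∂_1 − rank ∂_2 = (11 − 7) − 2 = 2, and the invariant factors of ∂_2 are all 1, so H_1 = Z^2.
  H_2: rank ker ∂_2 − rank ∂_3 = (2 − 2) − 0 = 0, and there is no ∂_3, so H_2 = 0.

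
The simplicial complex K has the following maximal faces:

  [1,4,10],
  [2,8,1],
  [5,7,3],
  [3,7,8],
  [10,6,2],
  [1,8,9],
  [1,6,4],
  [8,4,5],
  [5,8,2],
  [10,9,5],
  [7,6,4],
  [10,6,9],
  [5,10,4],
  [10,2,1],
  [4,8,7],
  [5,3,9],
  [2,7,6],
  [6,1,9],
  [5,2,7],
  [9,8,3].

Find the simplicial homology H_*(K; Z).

H_0 ≅ Z,  H_1 ≅ Z ⊕ Z/2Z,  H_2 = 0.

Take the total order 1 < 2 < 3 < 4 < 5 < 6 < 7 < 8 < 9 < 10 on the vertex set. Then K (dimension 2) consists of the simplices:

  0-simplices (10): [1], [2], [3], [4], [5], [6], [7], [8], [9], [10]
  1-simplices (30): (30 of them)
  2-simplices (20): (20 of them)

so the chain groups are C_0 ≅ Z^10, C_1 ≅ Z^30, C_2 ≅ Z^20.

The boundary map ∂_1: C_1 → C_0 sends each edge [p,q] (with p < q) to q − p. For instance
  ∂[3,7] = [7] − [3].
The resulting 10×30 matrix has rank 9, and its Smith normal form has invariant factors (1,1,1,1,1,1,1,1,1).

Boundary ∂_2: C_2 → C_1 sends each 2-simplex [p,q,r] to [q,r] − [p,r] + [p,q]. For instance
  ∂[1,4,6] = [4,6] − [1,6] + [1,4],
  ∂[4,5,8] = [5,8] − [4,8] + [4,5].
The resulting 30×20 matrix has rank 20, and its Smith normal form has invariant factors (1,1,1,1,1,1,1,1,1,1,1,1,1,1,1,1,1,1,1,2).

Computing H_k = (kernel of ∂_k) / (image of ∂_{k+1}):

  H_0: rank C_0 − rank ∂_1 = 10 − 9 = 1, and the invariant factors of ∂_1 are all 1, so H_0 = Z.
  H_1: rank ker ∂_1 − rank ∂_2 = (30 − 9) − 20 = 1, and ∂_2 has invariant factor 2 > 1, so H_1 = Z ⊕ Z/2Z.
  H_2: rank ker ∂_2 − rank ∂_3 = (20 − 20) − 0 = 0, and there is no ∂_3, so H_2 = 0.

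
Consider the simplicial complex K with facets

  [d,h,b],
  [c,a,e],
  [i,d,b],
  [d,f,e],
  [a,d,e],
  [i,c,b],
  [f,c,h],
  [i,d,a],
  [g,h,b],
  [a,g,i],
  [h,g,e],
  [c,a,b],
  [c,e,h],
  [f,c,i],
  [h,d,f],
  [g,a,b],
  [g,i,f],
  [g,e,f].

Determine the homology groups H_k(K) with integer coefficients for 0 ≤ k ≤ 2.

H_0 = Z,  H_1 = Z × Z/2,  H_2 = 0.

Fix the vertex order a < b < c < d < e < f < g < h < i and write every simplex with vertices in increasing order. Then dim K = 2 and the simplices of K are:

  0-simplices (9): a, b, c, d, e, f, g, h, i
  1-simplices (27): ab, ac, ad, ae, ag, ai, bc, bd, bg, bh, bi, ce, cf, ch, ci, de, df, dh, di, ef, eg, eh, fg, fh, fi, gh, gi
  2-simplices (18): abc, abg, ace, ade, adi, agi, bci, bdh, bdi, bgh, ceh, cfh, cfi, def, dfh, efg, egh, fgi

Hence C_0 ≅ Z^9, C_1 ≅ Z^27, C_2 ≅ Z^18.

Boundary ∂_1: C_1 → C_0 sends each edge [p,q] (with p < q) to q − p. For instance
  ∂ce = e − c.
The 9×27 boundary matrix has rank 8 and Smith normal form diag(1,1,1,1,1,1,1,1).

Boundary ∂_2: C_2 → C_1 sends each 2-simplex [p,q,r] to [q,r] − [p,r] + [p,q]. For instance
  ∂ceh = eh − ch + ce,
  ∂abg = bg − ag + ab.
The 27×18 boundary matrix has rank 18 and Smith normal form diag(1,1,1,1,1,1,1,1,1,1,1,1,1,1,1,1,1,2).

Reading off H_k = ker ∂_k / im ∂_{k+1}:

  H_0: rank C_0 − rank ∂_1 = 9 − 8 = 1, and the invariant factors of ∂_1 are all 1, so H_0 ≅ Z.
  H_1: rank ker ∂_1 − rank ∂_2 = (27 − 8) − 18 = 1, and ∂_2 has invariant factor 2 > 1, so H_1 ≅ Z × Z/2.
  H_2: rank ker ∂_2 − rank ∂_3 = (18 − 18) − 0 = 0, and there is no ∂_3, so H_2 ≅ 0.

As a check, the Euler characteristic is 9 − 27 + 18 = 0, which agrees with 1 − 1 + 0 = 0.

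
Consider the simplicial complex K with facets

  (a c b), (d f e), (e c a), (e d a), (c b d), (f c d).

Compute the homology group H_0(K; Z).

K has 6 vertices, 12 edges, 6 triangles.
rank ∂_0 = 0, rank ∂_1 = 5 ⇒ b_0 = 6 − 0 − 5 = 1; all invariant factors of ∂_1 are 1 so no torsion. So H_0 ≅ Z.

H_0 = Z.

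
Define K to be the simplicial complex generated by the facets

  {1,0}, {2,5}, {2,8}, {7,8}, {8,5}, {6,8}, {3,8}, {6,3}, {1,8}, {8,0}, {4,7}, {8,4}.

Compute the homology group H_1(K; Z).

H_1 = Z^4.

Order the vertices as 0 < 1 < 2 < 3 < 4 < 5 < 6 < 7 < 8. Listing each simplex with vertices in this order, K has dimension 1 with simplices:

  0-simplices (9): [0], [1], [2], [3], [4], [5], [6], [7], [8]
  1-simplices (12): [0,1], [0,8], [1,8], [2,5], [2,8], [3,6], [3,8], [4,7], [4,8], [5,8], [6,8], [7,8]

Hence C_0 ≅ Z^9, C_1 ≅ Z^12.

∂_1: C_1 → C_0 sends each edge [p,q] (with p < q) to q − p. For instance
  ∂[3,8] = [8] − [3].
The 9×12 boundary matrix has rank 8 and Smith normal form diag(1,1,1,1,1,1,1,1).

Now H_k = ker ∂_k / im ∂_{k+1}, so:

  H_1: rank ker ∂_1 − rank ∂_2 = (12 − 8) − 0 = 4, and there is no ∂_2, so H_1 ≅ Z^4.

(K is a triangulation of a wedge of 4 circles.)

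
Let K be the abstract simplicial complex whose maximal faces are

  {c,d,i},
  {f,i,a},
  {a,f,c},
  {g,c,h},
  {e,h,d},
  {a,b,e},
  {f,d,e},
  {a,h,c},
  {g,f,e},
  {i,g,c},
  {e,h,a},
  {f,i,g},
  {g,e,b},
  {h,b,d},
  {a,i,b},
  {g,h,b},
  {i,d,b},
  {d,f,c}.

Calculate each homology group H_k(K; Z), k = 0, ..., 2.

We work with the vertex ordering a < b < c < d < e < f < g < h < i. The simplices of K, each written with vertices in increasing order, are:

  0-simplices (9): a, b, c, d, e, f, g, h, i
  1-simplices (27): ab, ac, ae, af, ah, ai, bd, be, bg, bh, bi, cd, cf, cg, ch, ci, de, df, dh, di, ef, eg, eh, fg, fi, gh, gi
  2-simplices (18): abe, abi, acf, ach, aeh, afi, bdh, bdi, beg, bgh, cdf, cdi, cgh, cgi, def, deh, efg, fgi

giving chain groups C_0 ≅ Z^9, C_1 ≅ Z^27, C_2 ≅ Z^18.

The boundary map ∂_1: C_1 → C_0 is given by ∂[p,q] = [q] − [p]. For instance
  ∂cd = d − c.
This gives a 9×27 integer matrix of rank 8; reducing to Smith normal form yields diagonal entries (1,1,1,1,1,1,1,1).

∂_2: C_2 → C_1 maps a triangle to the signed sum of its edges. For instance
  ∂def = ef − df + de,
  ∂bdh = dh − bh + bd.
As a 27×18 matrix over Z this has rank 18, with invariant factors (1,1,1,1,1,1,1,1,1,1,1,1,1,1,1,1,1,2).

From H_k ≅ ker(∂_k) / im(∂_{k+1}) we obtain:

  H_0: rank C_0 − rank ∂_1 = 9 − 8 = 1, and the invariant factors of ∂_1 are all 1, so H_0 = Z.
  H_1: rank ker ∂_1 − rank ∂_2 = (27 − 8) − 18 = 1, and ∂_2 has invariant factor 2 > 1, so H_1 = Z ⊕ Z/2.
  H_2: rank ker ∂_2 − rank ∂_3 = (18 − 18) − 0 = 0, and there is no ∂_3, so H_2 = 0.

H_0 ≅ Z,  H_1 ≅ Z ⊕ Z/2,  H_2 = 0.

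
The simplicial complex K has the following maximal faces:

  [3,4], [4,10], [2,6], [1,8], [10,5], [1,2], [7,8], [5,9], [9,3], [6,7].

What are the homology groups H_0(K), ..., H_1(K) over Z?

Fix the vertex order 1 < 2 < 3 < 4 < 5 < 6 < 7 < 8 < 9 < 10 and write every simplex with vertices in increasing order. Then dim K = 1 and the simplices of K are:

  0-simplices (10): [1], [2], [3], [4], [5], [6], [7], [8], [9], [10]
  1-simplices (10): [1,2], [1,8], [2,6], [3,4], [3,9], [4,10], [5,9], [5,10], [6,7], [7,8]

giving chain groups C_0 ≅ Z^10, C_1 ≅ Z^10.

The boundary map ∂_1: C_1 → C_0 maps an edge to its endpoints' difference, ∂[p,q] = q − p.
The 10×10 boundary matrix has rank 8 and Smith normal form diag(1,1,1,1,1,1,1,1).

Reading off H_k = ker ∂_k / im ∂_{k+1}:

  H_0: rank C_0 − rank ∂_1 = 10 − 8 = 2, and the invariant factors of ∂_1 are all 1, so H_0 ≅ Z^2.
  H_1: rank ker ∂_1 − rank ∂_2 = (10 − 8) − 0 = 2, and there is no ∂_2, so H_1 ≅ Z^2.

As a check, the Euler characteristic is 10 − 10 = 0, which agrees with 2 − 2 = 0.

H_0 = Z^2,  H_1 = Z^2.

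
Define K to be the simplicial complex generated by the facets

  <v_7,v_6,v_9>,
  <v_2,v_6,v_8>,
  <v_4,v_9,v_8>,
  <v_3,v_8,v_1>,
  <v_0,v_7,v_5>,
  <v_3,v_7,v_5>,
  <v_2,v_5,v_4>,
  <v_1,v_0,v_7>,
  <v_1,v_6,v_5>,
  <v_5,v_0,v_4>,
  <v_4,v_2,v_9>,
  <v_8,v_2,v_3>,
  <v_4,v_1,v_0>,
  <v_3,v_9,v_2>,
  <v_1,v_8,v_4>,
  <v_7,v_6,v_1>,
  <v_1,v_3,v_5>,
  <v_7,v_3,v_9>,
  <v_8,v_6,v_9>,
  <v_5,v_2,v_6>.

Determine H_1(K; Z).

H_1 = Z ⊕ Z/2Z.

Take the total order v_0 < v_1 < v_2 < v_3 < v_4 < v_5 < v_6 < v_7 < v_8 < v_9 on the vertex set. Then K (dimension 2) consists of the simplices:

  0-simplices (10): [v_0], [v_1], [v_2], [v_3], [v_4], [v_5], [v_6], [v_7], [v_8], [v_9]
  1-simplices (30): (30 of them)
  2-simplices (20): (20 of them)

giving chain groups C_0 ≅ Z^10, C_1 ≅ Z^30, C_2 ≅ Z^20.

Boundary ∂_1: C_1 → C_0 maps an edge to its endpoints' difference, ∂[p,q] = q − p. For instance
  ∂[v_5,v_7] = [v_7] − [v_5].
This gives a 10×30 integer matrix of rank 9; reducing to Smith normal form yields diagonal entries (1,1,1,1,1,1,1,1,1).

The boundary map ∂_2: C_2 → C_1 sends each 2-simplex [p,q,r] to [q,r] − [p,r] + [p,q]. For instance
  ∂[v_2,v_5,v_6] = [v_5,v_6] − [v_2,v_6] + [v_2,v_5],
  ∂[v_2,v_4,v_9] = [v_4,v_9] − [v_2,v_9] + [v_2,v_4].
As a 30×20 matrix over Z this has rank 20, with invariant factors (1,1,1,1,1,1,1,1,1,1,1,1,1,1,1,1,1,1,1,2).

From H_k ≅ ker(∂_k) / im(∂_{k+1}) we obtain:

  H_1: rank ker ∂_1 − rank ∂_2 = (30 − 9) − 20 = 1, and ∂_2 has invariant factor 2 > 1, so H_1 = Z ⊕ Z/2Z.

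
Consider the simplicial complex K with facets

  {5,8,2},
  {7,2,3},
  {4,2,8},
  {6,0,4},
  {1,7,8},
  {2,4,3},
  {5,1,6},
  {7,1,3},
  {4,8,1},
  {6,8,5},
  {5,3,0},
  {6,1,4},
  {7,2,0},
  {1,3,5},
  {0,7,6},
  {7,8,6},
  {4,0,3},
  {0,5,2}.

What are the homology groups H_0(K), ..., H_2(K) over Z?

Fix the vertex order 0 < 1 < 2 < 3 < 4 < 5 < 6 < 7 < 8 and write every simplex with vertices in increasing order. Then dim K = 2 and the simplices of K are:

  0-simplices (9): [0], [1], [2], [3], [4], [5], [6], [7], [8]
  1-simplices (27): (27 of them)
  2-simplices (18): [0,2,5], [0,2,7], [0,3,4], [0,3,5], [0,4,6], [0,6,7], [1,3,5], [1,3,7], [1,4,6], [1,4,8], [1,5,6], [1,7,8], [2,3,4], [2,3,7], [2,4,8], [2,5,8], [5,6,8], [6,7,8]

giving chain groups C_0 ≅ Z^9, C_1 ≅ Z^27, C_2 ≅ Z^18.

Boundary ∂_1: C_1 → C_0 sends each edge [p,q] (with p < q) to q − p. For instance
  ∂[3,7] = [7] − [3].
This gives a 9×27 integer matrix of rank 8; reducing to Smith normal form yields diagonal entries (1,1,1,1,1,1,1,1).

Boundary ∂_2: C_2 → C_1 sends each 2-simplex [p,q,r] to [q,r] − [p,r] + [p,q]. For instance
  ∂[0,6,7] = [6,7] − [0,7] + [0,6],
  ∂[1,4,6] = [4,6] − [1,6] + [1,4].
As a 27×18 matrix over Z this has rank 18, with invariant factors (1,1,1,1,1,1,1,1,1,1,1,1,1,1,1,1,1,2).

Now H_k = ker ∂_k / im ∂_{k+1}, so:

  H_0: rank C_0 − rank ∂_1 = 9 − 8 = 1, and the invariant factors of ∂_1 are all 1, so H_0 ≅ Z.
  H_1: rank ker ∂_1 − rank ∂_2 = (27 − 8) − 18 = 1, and ∂_2 has invariant factor 2 > 1, so H_1 ≅ Z ⊕ Z/2Z.
  H_2: rank ker ∂_2 − rank ∂_3 = (18 − 18) − 0 = 0, and there is no ∂_3, so H_2 ≅ 0.

H_0 = Z,  H_1 = Z ⊕ Z/2Z,  H_2 = 0.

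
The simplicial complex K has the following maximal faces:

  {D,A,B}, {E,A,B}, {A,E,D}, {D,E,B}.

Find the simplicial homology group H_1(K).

Take the total order A < B < D < E on the vertex set. Then K (dimension 2) consists of the simplices:

  0-simplices (4): A, B, D, E
  1-simplices (6): AB, AD, AE, BD, BE, DE
  2-simplices (4): ABD, ABE, ADE, BDE

giving chain groups C_0 ≅ Z^4, C_1 ≅ Z^6, C_2 ≅ Z^4.

Boundary ∂_1: C_1 → C_0 sends each edge [p,q] (with p < q) to q − p.
This gives a 4×6 integer matrix of rank 3; reducing to Smith normal form yields diagonal entries (1,1,1).

The boundary map ∂_2: C_2 → C_1 maps a triangle to the signed sum of its edges. For instance
  ∂ABD = BD − AD + AB,
  ∂ABE = BE − AE + AB.
This gives a 6×4 integer matrix of rank 3; reducing to Smith normal form yields diagonal entries (1,1,1).

Reading off H_k = ker ∂_k / im ∂_{k+1}:

  H_1: rank ker ∂_1 − rank ∂_2 = (6 − 3) − 3 = 0, and the invariant factors of ∂_2 are all 1, so H_1 ≅ 0.

H_1 ≅ 0.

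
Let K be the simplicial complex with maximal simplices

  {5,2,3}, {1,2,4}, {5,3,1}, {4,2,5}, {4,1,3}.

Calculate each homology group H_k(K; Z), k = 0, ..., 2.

H_0 ≅ Z,  H_1 ≅ Z,  H_2 = 0.

Order the vertices as 1 < 2 < 3 < 4 < 5. Listing each simplex with vertices in this order, K has dimension 2 with simplices:

  0-simplices (5): [1], [2], [3], [4], [5]
  1-simplices (10): [1,2], [1,3], [1,4], [1,5], [2,3], [2,4], [2,5], [3,4], [3,5], [4,5]
  2-simplices (5): [1,2,4], [1,3,4], [1,3,5], [2,3,5], [2,4,5]

so the chain groups are C_0 ≅ Z^5, C_1 ≅ Z^10, C_2 ≅ Z^5.

∂_1: C_1 → C_0 sends each edge [p,q] (with p < q) to q − p.
This gives a 5×10 integer matrix of rank 4; reducing to Smith normal form yields diagonal entries (1,1,1,1).

∂_2: C_2 → C_1 maps a triangle to the signed sum of its edges. For instance
  ∂[2,3,5] = [3,5] − [2,5] + [2,3],
  ∂[1,3,4] = [3,4] − [1,4] + [1,3].
As a 10×5 matrix over Z this has rank 5, with invariant factors (1,1,1,1,1).

From H_k ≅ ker(∂_k) / im(∂_{k+1}) we obtain:

  H_0: rank C_0 − rank ∂_1 = 5 − 4 = 1, and the invariant factors of ∂_1 are all 1, so H_0 ≅ Z.
  H_1: rank ker ∂_1 − rank ∂_2 = (10 − 4) − 5 = 1, and the invariant factors of ∂_2 are all 1, so H_1 ≅ Z.
  H_2: rank ker ∂_2 − rank ∂_3 = (5 − 5) − 0 = 0, and there is no ∂_3, so H_2 ≅ 0.

(K is a triangulation of the Möbius band.)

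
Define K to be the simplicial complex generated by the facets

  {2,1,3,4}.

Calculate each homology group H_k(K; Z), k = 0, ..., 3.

Take the total order 1 < 2 < 3 < 4 on the vertex set. Then K (dimension 3) consists of the simplices:

  0-simplices (4): [1], [2], [3], [4]
  1-simplices (6): [1,2], [1,3], [1,4], [2,3], [2,4], [3,4]
  2-simplices (4): [1,2,3], [1,2,4], [1,3,4], [2,3,4]
  3-simplices (1): [1,2,3,4]

giving chain groups C_0 ≅ Z^4, C_1 ≅ Z^6, C_2 ≅ Z^4, C_3 ≅ Z^1.

∂_1: C_1 → C_0 is given by ∂[p,q] = [q] − [p]. For instance
  ∂[1,3] = [3] − [1].
The 4×6 boundary matrix has rank 3 and Smith normal form diag(1,1,1).

Boundary ∂_2: C_2 → C_1 acts by ∂[p,q,r] = [q,r] − [p,r] + [p,q]. For instance
  ∂[2,3,4] = [3,4] − [2,4] + [2,3],
  ∂[1,2,4] = [2,4] − [1,4] + [1,2].
This gives a 6×4 integer matrix of rank 3; reducing to Smith normal form yields diagonal entries (1,1,1).

The boundary map ∂_3: C_3 → C_2 sends each 3-simplex σ to the alternating sum Σ_i (−1)^i (σ with its i-th vertex removed). For instance
  ∂[1,2,3,4] = [2,3,4] − [1,3,4] + [1,2,4] − [1,2,3].
The 4×1 boundary matrix has rank 1 and Smith normal form diag(1).

Now H_k = ker ∂_k / im ∂_{k+1}, so:

  H_0: rank C_0 − rank ∂_1 = 4 − 3 = 1, and the invariant factors of ∂_1 are all 1, so H_0 ≅ Z.
  H_1: rank ker ∂_1 − rank ∂_2 = (6 − 3) − 3 = 0, and the invariant factors of ∂_2 are all 1, so H_1 ≅ 0.
  H_2: rank ker ∂_2 − rank ∂_3 = (4 − 3) − 1 = 0, and the invariant factors of ∂_3 are all 1, so H_2 ≅ 0.
  H_3: rank ker ∂_3 − rank ∂_4 = (1 − 1) − 0 = 0, and there is no ∂_4, so H_3 ≅ 0.

(K is a triangulation of the 3-simplex.)

H_0 ≅ Z,  H_1 = 0,  H_2 = 0,  H_3 = 0.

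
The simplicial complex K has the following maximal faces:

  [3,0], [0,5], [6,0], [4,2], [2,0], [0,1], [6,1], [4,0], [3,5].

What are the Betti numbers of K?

Order the vertices as 0 < 1 < 2 < 3 < 4 < 5 < 6. Listing each simplex with vertices in this order, K has dimension 1 with simplices:

  0-simplices (7): [0], [1], [2], [3], [4], [5], [6]
  1-simplices (9): [0,1], [0,2], [0,3], [0,4], [0,5], [0,6], [1,6], [2,4], [3,5]

giving chain groups C_0 ≅ Z^7, C_1 ≅ Z^9.

Boundary ∂_1: C_1 → C_0 is given by ∂[p,q] = [q] − [p].
As a 7×9 matrix over Z this has rank 6, with invariant factors (1,1,1,1,1,1).

Computing H_k = (kernel of ∂_k) / (image of ∂_{k+1}):

  H_0: rank C_0 − rank ∂_1 = 7 − 6 = 1, and the invariant factors of ∂_1 are all 1, so H_0 = Z.
  H_1: rank ker ∂_1 − rank ∂_2 = (9 − 6) − 0 = 3, and there is no ∂_2, so H_1 = Z^3.

As a check, the Euler characteristic is 7 − 9 = -2, which agrees with 1 − 3 = -2.

Hence the Betti numbers are b_0 = 1, b_1 = 3.

b_0 = 1, b_1 = 3.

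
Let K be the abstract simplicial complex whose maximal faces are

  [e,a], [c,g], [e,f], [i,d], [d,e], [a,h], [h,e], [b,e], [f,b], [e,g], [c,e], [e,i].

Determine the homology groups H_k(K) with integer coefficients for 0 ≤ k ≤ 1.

H_0 ≅ Z,  H_1 ≅ Z^4.

Order the vertices as a < b < c < d < e < f < g < h < i. Listing each simplex with vertices in this order, K has dimension 1 with simplices:

  0-simplices (9): a, b, c, d, e, f, g, h, i
  1-simplices (12): ae, ah, be, bf, ce, cg, de, di, ef, eg, eh, ei

giving chain groups C_0 ≅ Z^9, C_1 ≅ Z^12.

∂_1: C_1 → C_0 maps an edge to its endpoints' difference, ∂[p,q] = q − p.
The resulting 9×12 matrix has rank 8, and its Smith normal form has invariant factors (1,1,1,1,1,1,1,1).

Computing H_k = (kernel of ∂_k) / (image of ∂_{k+1}):

  H_0: rank C_0 − rank ∂_1 = 9 − 8 = 1, and the invariant factors of ∂_1 are all 1, so H_0 ≅ Z.
  H_1: rank ker ∂_1 − rank ∂_2 = (12 − 8) − 0 = 4, and there is no ∂_2, so H_1 ≅ Z^4.

As a check, the Euler characteristic is 9 − 12 = -3, which agrees with 1 − 4 = -3.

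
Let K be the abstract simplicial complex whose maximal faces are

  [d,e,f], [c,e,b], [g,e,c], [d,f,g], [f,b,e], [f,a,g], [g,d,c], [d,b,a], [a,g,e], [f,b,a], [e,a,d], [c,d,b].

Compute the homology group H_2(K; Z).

Take the total order a < b < c < d < e < f < g on the vertex set. Then K (dimension 2) consists of the simplices:

  0-simplices (7): a, b, c, d, e, f, g
  1-simplices (18): ab, ad, ae, af, ag, bc, bd, be, bf, cd, ce, cg, de, df, dg, ef, eg, fg
  2-simplices (12): abd, abf, ade, aeg, afg, bcd, bce, bef, cdg, ceg, def, dfg

so the chain groups are C_0 ≅ Z^7, C_1 ≅ Z^18, C_2 ≅ Z^12.

Boundary ∂_1: C_1 → C_0 maps an edge to its endpoints' difference, ∂[p,q] = q − p. For instance
  ∂ab = b − a.
As a 7×18 matrix over Z this has rank 6, with invariant factors (1,1,1,1,1,1).

The boundary map ∂_2: C_2 → C_1 sends each 2-simplex [p,q,r] to [q,r] − [p,r] + [p,q]. For instance
  ∂abd = bd − ad + ab,
  ∂ceg = eg − cg + ce.
The 18×12 boundary matrix has rank 12 and Smith normal form diag(1,1,1,1,1,1,1,1,1,1,1,2).

From H_k ≅ ker(∂_k) / im(∂_{k+1}) we obtain:

  H_2: rank ker ∂_2 − rank ∂_3 = (12 − 12) − 0 = 0, and there is no ∂_3, so H_2 ≅ 0.

H_2 ≅ 0.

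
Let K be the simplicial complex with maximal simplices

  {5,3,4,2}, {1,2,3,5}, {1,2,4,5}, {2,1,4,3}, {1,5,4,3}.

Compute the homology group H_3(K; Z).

H_3 = Z.

We work with the vertex ordering 1 < 2 < 3 < 4 < 5. The simplices of K, each written with vertices in increasing order, are:

  0-simplices (5): [1], [2], [3], [4], [5]
  1-simplices (10): [1,2], [1,3], [1,4], [1,5], [2,3], [2,4], [2,5], [3,4], [3,5], [4,5]
  2-simplices (10): [1,2,3], [1,2,4], [1,2,5], [1,3,4], [1,3,5], [1,4,5], [2,3,4], [2,3,5], [2,4,5], [3,4,5]
  3-simplices (5): [1,2,3,4], [1,2,3,5], [1,2,4,5], [1,3,4,5], [2,3,4,5]

so the chain groups are C_0 ≅ Z^5, C_1 ≅ Z^10, C_2 ≅ Z^10, C_3 ≅ Z^5.

∂_1: C_1 → C_0 is given by ∂[p,q] = [q] − [p]. For instance
  ∂[2,4] = [4] − [2].
As a 5×10 matrix over Z this has rank 4, with invariant factors (1,1,1,1).

Boundary ∂_2: C_2 → C_1 maps a triangle to the signed sum of its edges. For instance
  ∂[1,3,4] = [3,4] − [1,4] + [1,3],
  ∂[1,2,3] = [2,3] − [1,3] + [1,2].
The 10×10 boundary matrix has rank 6 and Smith normal form diag(1,1,1,1,1,1).

∂_3: C_3 → C_2 sends each 3-simplex σ to the alternating sum Σ_i (−1)^i (σ with its i-th vertex removed). For instance
  ∂[1,2,4,5] = [2,4,5] − [1,4,5] + [1,2,5] − [1,2,4],
  ∂[1,3,4,5] = [3,4,5] − [1,4,5] + [1,3,5] − [1,3,4].
The resulting 10×5 matrix has rank 4, and its Smith normal form has invariant factors (1,1,1,1).

From H_k ≅ ker(∂_k) / im(∂_{k+1}) we obtain:

  H_3: rank ker ∂_3 − rank ∂_4 = (5 − 4) − 0 = 1, and there is no ∂_4, so H_3 = Z.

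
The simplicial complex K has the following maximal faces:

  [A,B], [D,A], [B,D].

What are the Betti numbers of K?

Order the vertices as A < B < D. Listing each simplex with vertices in this order, K has dimension 1 with simplices:

  0-simplices (3): A, B, D
  1-simplices (3): AB, AD, BD

so the chain groups are C_0 ≅ Z^3, C_1 ≅ Z^3.

∂_1: C_1 → C_0 maps an edge to its endpoints' difference, ∂[p,q] = q − p. For instance
  ∂AB = B − A.
This gives a 3×3 integer matrix of rank 2; reducing to Smith normal form yields diagonal entries (1,1).

From H_k ≅ ker(∂_k) / im(∂_{k+1}) we obtain:

  H_0: rank C_0 − rank ∂_1 = 3 − 2 = 1, and the invariant factors of ∂_1 are all 1, so H_0 = Z.
  H_1: rank ker ∂_1 − rank ∂_2 = (3 − 2) − 0 = 1, and there is no ∂_2, so H_1 = Z.

(K is a triangulation of the circle S^1.)

Hence the Betti numbers are b_0 = 1, b_1 = 1.

b_0 = 1, b_1 = 1.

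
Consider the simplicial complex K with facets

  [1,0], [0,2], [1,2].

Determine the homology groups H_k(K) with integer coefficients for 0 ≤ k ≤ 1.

H_0 = Z,  H_1 = Z.

Take the total order 0 < 1 < 2 on the vertex set. Then K (dimension 1) consists of the simplices:

  0-simplices (3): [0], [1], [2]
  1-simplices (3): [0,1], [0,2], [1,2]

giving chain groups C_0 ≅ Z^3, C_1 ≅ Z^3.

The boundary map ∂_1: C_1 → C_0 is given by ∂[p,q] = [q] − [p]. For instance
  ∂[0,2] = [2] − [0].
This gives a 3×3 integer matrix of rank 2; reducing to Smith normal form yields diagonal entries (1,1).

Computing H_k = (kernel of ∂_k) / (image of ∂_{k+1}):

  H_0: rank C_0 − rank ∂_1 = 3 − 2 = 1, and the invariant factors of ∂_1 are all 1, so H_0 = Z.
  H_1: rank ker ∂_1 − rank ∂_2 = (3 − 2) − 0 = 1, and there is no ∂_2, so H_1 = Z.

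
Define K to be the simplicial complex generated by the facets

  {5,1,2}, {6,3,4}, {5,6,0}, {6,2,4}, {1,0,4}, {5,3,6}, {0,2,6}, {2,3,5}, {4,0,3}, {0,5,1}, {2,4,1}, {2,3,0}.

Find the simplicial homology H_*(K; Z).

H_0 = Z,  H_1 = Z/2,  H_2 = 0.

Fix the vertex order 0 < 1 < 2 < 3 < 4 < 5 < 6 and write every simplex with vertices in increasing order. Then dim K = 2 and the simplices of K are:

  0-simplices (7): [0], [1], [2], [3], [4], [5], [6]
  1-simplices (18): [0,1], [0,2], [0,3], [0,4], [0,5], [0,6], [1,2], [1,4], [1,5], [2,3], [2,4], [2,5], [2,6], [3,4], [3,5], [3,6], [4,6], [5,6]
  2-simplices (12): [0,1,4], [0,1,5], [0,2,3], [0,2,6], [0,3,4], [0,5,6], [1,2,4], [1,2,5], [2,3,5], [2,4,6], [3,4,6], [3,5,6]

so the chain groups are C_0 ≅ Z^7, C_1 ≅ Z^18, C_2 ≅ Z^12.

The boundary map ∂_1: C_1 → C_0 maps an edge to its endpoints' difference, ∂[p,q] = q − p. For instance
  ∂[2,6] = [6] − [2].
The 7×18 boundary matrix has rank 6 and Smith normal form diag(1,1,1,1,1,1).

The boundary map ∂_2: C_2 → C_1 maps a triangle to the signed sum of its edges. For instance
  ∂[0,5,6] = [5,6] − [0,6] + [0,5],
  ∂[3,5,6] = [5,6] − [3,6] + [3,5].
This gives a 18×12 integer matrix of rank 12; reducing to Smith normal form yields diagonal entries (1,1,1,1,1,1,1,1,1,1,1,2).

Reading off H_k = ker ∂_k / im ∂_{k+1}:

  H_0: rank C_0 − rank ∂_1 = 7 − 6 = 1, and the invariant factors of ∂_1 are all 1, so H_0 ≅ Z.
  H_1: rank ker ∂_1 − rank ∂_2 = (18 − 6) − 12 = 0, and ∂_2 has invariant factor 2 > 1, so H_1 ≅ Z/2.
  H_2: rank ker ∂_2 − rank ∂_3 = (12 − 12) − 0 = 0, and there is no ∂_3, so H_2 ≅ 0.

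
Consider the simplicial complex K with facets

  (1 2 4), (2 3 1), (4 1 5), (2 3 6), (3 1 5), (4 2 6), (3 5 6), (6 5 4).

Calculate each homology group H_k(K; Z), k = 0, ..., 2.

Order the vertices as 1 < 2 < 3 < 4 < 5 < 6. Listing each simplex with vertices in this order, K has dimension 2 with simplices:

  0-simplices (6): [1], [2], [3], [4], [5], [6]
  1-simplices (12): [1,2], [1,3], [1,4], [1,5], [2,3], [2,4], [2,6], [3,5], [3,6], [4,5], [4,6], [5,6]
  2-simplices (8): [1,2,3], [1,2,4], [1,3,5], [1,4,5], [2,3,6], [2,4,6], [3,5,6], [4,5,6]

giving chain groups C_0 ≅ Z^6, C_1 ≅ Z^12, C_2 ≅ Z^8.

Boundary ∂_1: C_1 → C_0 is given by ∂[p,q] = [q] − [p].
This gives a 6×12 integer matrix of rank 5; reducing to Smith normal form yields diagonal entries (1,1,1,1,1).

Boundary ∂_2: C_2 → C_1 sends each 2-simplex [p,q,r] to [q,r] − [p,r] + [p,q]. For instance
  ∂[1,2,3] = [2,3] − [1,3] + [1,2],
  ∂[1,2,4] = [2,4] − [1,4] + [1,2].
As a 12×8 matrix over Z this has rank 7, with invariant factors (1,1,1,1,1,1,1).

From H_k ≅ ker(∂_k) / im(∂_{k+1}) we obtain:

  H_0: rank C_0 − rank ∂_1 = 6 − 5 = 1, and the invariant factors of ∂_1 are all 1, so H_0 ≅ Z.
  H_1: rank ker ∂_1 − rank ∂_2 = (12 − 5) − 7 = 0, and the invariant factors of ∂_2 are all 1, so H_1 ≅ 0.
  H_2: rank ker ∂_2 − rank ∂_3 = (8 − 7) − 0 = 1, and there is no ∂_3, so H_2 ≅ Z.

H_0 = Z,  H_1 = 0,  H_2 = Z.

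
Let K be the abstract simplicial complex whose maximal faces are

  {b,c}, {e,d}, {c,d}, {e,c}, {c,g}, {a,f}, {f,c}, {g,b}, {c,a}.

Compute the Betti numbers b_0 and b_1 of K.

b_0 = 1, b_1 = 3.

Fix the vertex order a < b < c < d < e < f < g and write every simplex with vertices in increasing order. Then dim K = 1 and the simplices of K are:

  0-simplices (7): a, b, c, d, e, f, g
  1-simplices (9): ac, af, bc, bg, cd, ce, cf, cg, de

so the chain groups are C_0 ≅ Z^7, C_1 ≅ Z^9.

The boundary map ∂_1: C_1 → C_0 sends each edge [p,q] (with p < q) to q − p. For instance
  ∂ce = e − c.
The resulting 7×9 matrix has rank 6, and its Smith normal form has invariant factors (1,1,1,1,1,1).

Computing H_k = (kernel of ∂_k) / (image of ∂_{k+1}):

  H_0: rank C_0 − rank ∂_1 = 7 − 6 = 1, and the invariant factors of ∂_1 are all 1, so H_0 = Z.
  H_1: rank ker ∂_1 − rank ∂_2 = (9 − 6) − 0 = 3, and there is no ∂_2, so H_1 = Z^3.

(K is a triangulation of a wedge of 3 circles.)

Hence the Betti numbers are b_0 = 1, b_1 = 3.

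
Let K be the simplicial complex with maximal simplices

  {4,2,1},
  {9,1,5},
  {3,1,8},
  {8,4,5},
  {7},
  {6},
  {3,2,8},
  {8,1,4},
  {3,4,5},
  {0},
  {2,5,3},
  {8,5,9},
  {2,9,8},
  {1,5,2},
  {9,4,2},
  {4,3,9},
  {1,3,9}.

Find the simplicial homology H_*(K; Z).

H_0 ≅ Z^4,  H_1 ≅ Z^2,  H_2 ≅ Z.

Order the vertices as 0 < 1 < 2 < 3 < 4 < 5 < 6 < 7 < 8 < 9. Listing each simplex with vertices in this order, K has dimension 2 with simplices:

  0-simplices (10): [0], [1], [2], [3], [4], [5], [6], [7], [8], [9]
  1-simplices (21): [1,2], [1,3], [1,4], [1,5], [1,8], [1,9], [2,3], [2,4], [2,5], [2,8], [2,9], [3,4], [3,5], [3,8], [3,9], [4,5], [4,8], [4,9], [5,8], [5,9], [8,9]
  2-simplices (14): [1,2,4], [1,2,5], [1,3,8], [1,3,9], [1,4,8], [1,5,9], [2,3,5], [2,3,8], [2,4,9], [2,8,9], [3,4,5], [3,4,9], [4,5,8], [5,8,9]

giving chain groups C_0 ≅ Z^10, C_1 ≅ Z^21, C_2 ≅ Z^14.

The boundary map ∂_1: C_1 → C_0 maps an edge to its endpoints' difference, ∂[p,q] = q − p.
The 10×21 boundary matrix has rank 6 and Smith normal form diag(1,1,1,1,1,1).

∂_2: C_2 → C_1 maps a triangle to the signed sum of its edges. For instance
  ∂[1,3,8] = [3,8] − [1,8] + [1,3],
  ∂[1,2,4] = [2,4] − [1,4] + [1,2].
This gives a 21×14 integer matrix of rank 13; reducing to Smith normal form yields diagonal entries (1,1,1,1,1,1,1,1,1,1,1,1,1).

Computing H_k = (kernel of ∂_k) / (image of ∂_{k+1}):

  H_0: rank C_0 − rank ∂_1 = 10 − 6 = 4, and the invariant factors of ∂_1 are all 1, so H_0 ≅ Z^4.
  H_1: rank ker ∂_1 − rank ∂_2 = (21 − 6) − 13 = 2, and the invariant factors of ∂_2 are all 1, so H_1 ≅ Z^2.
  H_2: rank ker ∂_2 − rank ∂_3 = (14 − 13) − 0 = 1, and there is no ∂_3, so H_2 ≅ Z.

(K is a triangulation of the disjoint union of the torus T^2 and a set of 3 points.)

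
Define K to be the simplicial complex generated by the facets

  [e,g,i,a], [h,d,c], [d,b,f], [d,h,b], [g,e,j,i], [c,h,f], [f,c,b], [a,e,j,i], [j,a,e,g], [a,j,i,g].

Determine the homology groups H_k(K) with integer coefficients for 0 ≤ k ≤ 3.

Take the total order a < b < c < d < e < f < g < h < i < j on the vertex set. Then K (dimension 3) consists of the simplices:

  0-simplices (10): a, b, c, d, e, f, g, h, i, j
  1-simplices (20): ae, ag, ai, aj, bc, bd, bf, bh, cd, cf, ch, df, dh, eg, ei, ej, fh, gi, gj, ij
  2-simplices (15): aeg, aei, aej, agi, agj, aij, bcf, bdf, bdh, cdh, cfh, egi, egj, eij, gij
  3-simplices (5): aegi, aegj, aeij, agij, egij

Hence C_0 ≅ Z^10, C_1 ≅ Z^20, C_2 ≅ Z^15, C_3 ≅ Z^5.

∂_1: C_1 → C_0 is given by ∂[p,q] = [q] − [p].
This gives a 10×20 integer matrix of rank 8; reducing to Smith normal form yields diagonal entries (1,1,1,1,1,1,1,1).

Boundary ∂_2: C_2 → C_1 sends each 2-simplex [p,q,r] to [q,r] − [p,r] + [p,q]. For instance
  ∂bcf = cf − bf + bc,
  ∂cdh = dh − ch + cd.
The resulting 20×15 matrix has rank 11, and its Smith normal form has invariant factors (1,1,1,1,1,1,1,1,1,1,1).

∂_3: C_3 → C_2 sends each 3-simplex σ to the alternating sum Σ_i (−1)^i (σ with its i-th vertex removed). For instance
  ∂aegj = egj − agj + aej − aeg,
  ∂egij = gij − eij + egj − egi.
The 15×5 boundary matrix has rank 4 and Smith normal form diag(1,1,1,1).

Reading off H_k = ker ∂_k / im ∂_{k+1}:

  H_0: rank C_0 − rank ∂_1 = 10 − 8 = 2, and the invariant factors of ∂_1 are all 1, so H_0 ≅ Z^2.
  H_1: rank ker ∂_1 − rank ∂_2 = (20 − 8) − 11 = 1, and the invariant factors of ∂_2 are all 1, so H_1 ≅ Z.
  H_2: rank ker ∂_2 − rank ∂_3 = (15 − 11) − 4 = 0, and the invariant factors of ∂_3 are all 1, so H_2 ≅ 0.
  H_3: rank ker ∂_3 − rank ∂_4 = (5 − 4) − 0 = 1, and there is no ∂_4, so H_3 ≅ Z.

H_0 = Z^2,  H_1 = Z,  H_2 = 0,  H_3 = Z.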